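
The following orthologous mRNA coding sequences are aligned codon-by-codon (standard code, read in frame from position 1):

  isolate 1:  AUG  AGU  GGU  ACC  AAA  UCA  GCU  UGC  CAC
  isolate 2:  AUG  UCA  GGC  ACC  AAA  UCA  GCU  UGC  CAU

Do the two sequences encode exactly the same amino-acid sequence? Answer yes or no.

Codon 1: AUG Met / AUG Met — identical.
Codon 2: AGU Ser / UCA Ser — synonymous.
Codon 3: GGU Gly / GGC Gly — synonymous.
Codon 4: ACC Thr / ACC Thr — identical.
Codon 5: AAA Lys / AAA Lys — identical.
Codon 6: UCA Ser / UCA Ser — identical.
Codon 7: GCU Ala / GCU Ala — identical.
Codon 8: UGC Cys / UGC Cys — identical.
Codon 9: CAC His / CAU His — synonymous.
Nonsynonymous differences: 0 → same protein.

yes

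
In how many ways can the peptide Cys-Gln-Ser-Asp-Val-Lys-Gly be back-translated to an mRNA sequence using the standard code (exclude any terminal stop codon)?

Cys: 2 codons.
Gln: 2 codons.
Ser: 6 codons.
Asp: 2 codons.
Val: 4 codons.
Lys: 2 codons.
Gly: 4 codons.
2 × 2 × 6 × 2 × 4 × 2 × 4 = 1536.

1536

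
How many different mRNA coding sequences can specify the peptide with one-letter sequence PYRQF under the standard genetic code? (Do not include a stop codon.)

Pro: 4 codons.
Tyr: 2 codons.
Arg: 6 codons.
Gln: 2 codons.
Phe: 2 codons.
4 × 2 × 6 × 2 × 2 = 192.

192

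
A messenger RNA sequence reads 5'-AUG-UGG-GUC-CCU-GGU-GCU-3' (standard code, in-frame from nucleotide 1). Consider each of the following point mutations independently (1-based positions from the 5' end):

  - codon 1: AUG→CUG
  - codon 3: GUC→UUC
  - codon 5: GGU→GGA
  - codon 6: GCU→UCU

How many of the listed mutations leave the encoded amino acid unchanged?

Codon 1: AUG (Met) → CUG (Leu) — missense.
Codon 3: GUC (Val) → UUC (Phe) — missense.
Codon 5: GGU (Gly) → GGA (Gly) — synonymous.
Codon 6: GCU (Ala) → UCU (Ser) — missense.
Synonymous: 1 of 4.

1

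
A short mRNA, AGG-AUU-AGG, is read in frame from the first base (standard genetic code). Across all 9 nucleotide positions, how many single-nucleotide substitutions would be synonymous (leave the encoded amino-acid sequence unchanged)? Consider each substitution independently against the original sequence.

Codon 1 (AGG, Arg): 2 synonymous substitutions.
Codon 2 (AUU, Ile): 2 synonymous substitutions.
Codon 3 (AGG, Arg): 2 synonymous substitutions.
Total: 2 + 2 + 2 = 6.

6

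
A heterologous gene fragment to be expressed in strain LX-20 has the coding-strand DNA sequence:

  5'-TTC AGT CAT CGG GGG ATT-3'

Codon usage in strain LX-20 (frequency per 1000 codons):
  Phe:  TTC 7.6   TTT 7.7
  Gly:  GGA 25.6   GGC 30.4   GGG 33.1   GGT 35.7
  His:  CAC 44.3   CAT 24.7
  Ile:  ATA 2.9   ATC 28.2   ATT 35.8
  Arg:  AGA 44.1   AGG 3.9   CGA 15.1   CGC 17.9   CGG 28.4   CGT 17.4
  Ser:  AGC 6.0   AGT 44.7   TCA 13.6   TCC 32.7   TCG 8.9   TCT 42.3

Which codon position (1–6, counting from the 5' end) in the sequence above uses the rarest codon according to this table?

1

Codon 1 TTC (Phe): 7.6 per 1000.
Codon 2 AGT (Ser): 44.7 per 1000.
Codon 3 CAT (His): 24.7 per 1000.
Codon 4 CGG (Arg): 28.4 per 1000.
Codon 5 GGG (Gly): 33.1 per 1000.
Codon 6 ATT (Ile): 35.8 per 1000.
Lowest frequency is 7.6 at codon 1.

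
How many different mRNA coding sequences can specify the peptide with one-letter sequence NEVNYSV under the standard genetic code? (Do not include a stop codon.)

1536

Asn: 2 codons.
Glu: 2 codons.
Val: 4 codons.
Asn: 2 codons.
Tyr: 2 codons.
Ser: 6 codons.
Val: 4 codons.
2 × 2 × 4 × 2 × 2 × 6 × 4 = 1536.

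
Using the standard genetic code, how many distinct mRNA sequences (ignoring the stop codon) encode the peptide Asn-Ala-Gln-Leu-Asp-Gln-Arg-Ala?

Asn: 2 codons.
Ala: 4 codons.
Gln: 2 codons.
Leu: 6 codons.
Asp: 2 codons.
Gln: 2 codons.
Arg: 6 codons.
Ala: 4 codons.
2 × 4 × 2 × 6 × 2 × 2 × 6 × 4 = 9216.

9216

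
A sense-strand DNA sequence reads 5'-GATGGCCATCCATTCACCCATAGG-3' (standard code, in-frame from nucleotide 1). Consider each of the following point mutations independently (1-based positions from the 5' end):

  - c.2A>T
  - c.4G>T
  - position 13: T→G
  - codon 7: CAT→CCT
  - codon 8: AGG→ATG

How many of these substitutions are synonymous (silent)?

0

Codon 1: GAT (Asp) → GTT (Val) — missense.
Codon 2: GGC (Gly) → TGC (Cys) — missense.
Codon 5: TTC (Phe) → GTC (Val) — missense.
Codon 7: CAT (His) → CCT (Pro) — missense.
Codon 8: AGG (Arg) → ATG (Met) — missense.
Synonymous: 0 of 5.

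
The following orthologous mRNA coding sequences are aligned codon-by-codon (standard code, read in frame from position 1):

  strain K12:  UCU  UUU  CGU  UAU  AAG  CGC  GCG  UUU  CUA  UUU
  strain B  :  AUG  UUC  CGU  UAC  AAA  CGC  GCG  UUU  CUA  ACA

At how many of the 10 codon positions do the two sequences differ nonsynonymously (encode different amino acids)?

Codon 1: UCU Ser / AUG Met — nonsynonymous.
Codon 2: UUU Phe / UUC Phe — synonymous.
Codon 3: CGU Arg / CGU Arg — identical.
Codon 4: UAU Tyr / UAC Tyr — synonymous.
Codon 5: AAG Lys / AAA Lys — synonymous.
Codon 6: CGC Arg / CGC Arg — identical.
Codon 7: GCG Ala / GCG Ala — identical.
Codon 8: UUU Phe / UUU Phe — identical.
Codon 9: CUA Leu / CUA Leu — identical.
Codon 10: UUU Phe / ACA Thr — nonsynonymous.
Nonsynonymous differences: 2.

2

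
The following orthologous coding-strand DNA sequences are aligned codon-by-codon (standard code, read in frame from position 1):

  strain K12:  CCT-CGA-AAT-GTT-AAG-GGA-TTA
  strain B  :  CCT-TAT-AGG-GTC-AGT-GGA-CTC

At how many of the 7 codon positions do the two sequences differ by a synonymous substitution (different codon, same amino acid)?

Codon 1: CCT Pro / CCT Pro — identical.
Codon 2: CGA Arg / TAT Tyr — nonsynonymous.
Codon 3: AAT Asn / AGG Arg — nonsynonymous.
Codon 4: GTT Val / GTC Val — synonymous.
Codon 5: AAG Lys / AGT Ser — nonsynonymous.
Codon 6: GGA Gly / GGA Gly — identical.
Codon 7: TTA Leu / CTC Leu — synonymous.
Synonymous differences: 2.

2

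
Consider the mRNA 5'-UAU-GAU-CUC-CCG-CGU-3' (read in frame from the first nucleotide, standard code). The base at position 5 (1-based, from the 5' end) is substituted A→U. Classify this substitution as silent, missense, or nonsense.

Position 5 falls in codon 2: GAU → Asp.
After the substitution the codon is GUU → Val.
Asp ≠ Val, so this is a missense mutation.

missense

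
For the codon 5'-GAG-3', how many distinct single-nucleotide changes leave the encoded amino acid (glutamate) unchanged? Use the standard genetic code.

Position 1: none → 0 synonymous.
Position 2: none → 0 synonymous.
Position 3: GAA → 1 synonymous.
Total: 0 + 0 + 1 = 1.

1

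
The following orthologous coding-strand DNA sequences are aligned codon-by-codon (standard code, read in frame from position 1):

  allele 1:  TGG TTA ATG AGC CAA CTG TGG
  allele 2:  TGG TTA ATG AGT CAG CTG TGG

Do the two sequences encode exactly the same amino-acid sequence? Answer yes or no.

Codon 1: TGG Trp / TGG Trp — identical.
Codon 2: TTA Leu / TTA Leu — identical.
Codon 3: ATG Met / ATG Met — identical.
Codon 4: AGC Ser / AGT Ser — synonymous.
Codon 5: CAA Gln / CAG Gln — synonymous.
Codon 6: CTG Leu / CTG Leu — identical.
Codon 7: TGG Trp / TGG Trp — identical.
Nonsynonymous differences: 0 → same protein.

yes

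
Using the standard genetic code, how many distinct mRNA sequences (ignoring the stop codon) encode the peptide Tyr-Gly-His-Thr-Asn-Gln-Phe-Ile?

1536

Tyr: 2 codons.
Gly: 4 codons.
His: 2 codons.
Thr: 4 codons.
Asn: 2 codons.
Gln: 2 codons.
Phe: 2 codons.
Ile: 3 codons.
2 × 4 × 2 × 4 × 2 × 2 × 2 × 3 = 1536.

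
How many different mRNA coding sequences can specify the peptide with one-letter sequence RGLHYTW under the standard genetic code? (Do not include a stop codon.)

2304

Arg: 6 codons.
Gly: 4 codons.
Leu: 6 codons.
His: 2 codons.
Tyr: 2 codons.
Thr: 4 codons.
Trp: 1 codon.
6 × 4 × 6 × 2 × 2 × 4 × 1 = 2304.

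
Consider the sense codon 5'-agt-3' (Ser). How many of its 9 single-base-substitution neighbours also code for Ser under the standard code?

1

Position 1: none → 0 synonymous.
Position 2: none → 0 synonymous.
Position 3: AGC → 1 synonymous.
Total: 0 + 0 + 1 = 1.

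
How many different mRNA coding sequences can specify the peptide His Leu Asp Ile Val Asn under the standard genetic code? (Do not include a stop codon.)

576

His: 2 codons.
Leu: 6 codons.
Asp: 2 codons.
Ile: 3 codons.
Val: 4 codons.
Asn: 2 codons.
2 × 6 × 2 × 3 × 4 × 2 = 576.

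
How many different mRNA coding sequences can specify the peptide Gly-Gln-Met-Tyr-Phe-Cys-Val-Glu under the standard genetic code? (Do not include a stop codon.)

512

Gly: 4 codons.
Gln: 2 codons.
Met: 1 codon.
Tyr: 2 codons.
Phe: 2 codons.
Cys: 2 codons.
Val: 4 codons.
Glu: 2 codons.
4 × 2 × 1 × 2 × 2 × 2 × 4 × 2 = 512.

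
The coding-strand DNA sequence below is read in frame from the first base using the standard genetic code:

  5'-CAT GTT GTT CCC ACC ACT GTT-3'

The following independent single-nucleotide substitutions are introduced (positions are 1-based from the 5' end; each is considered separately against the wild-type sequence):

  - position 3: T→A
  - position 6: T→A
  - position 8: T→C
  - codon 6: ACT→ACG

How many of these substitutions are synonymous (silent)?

2

Codon 1: CAT (His) → CAA (Gln) — missense.
Codon 2: GTT (Val) → GTA (Val) — synonymous.
Codon 3: GTT (Val) → GCT (Ala) — missense.
Codon 6: ACT (Thr) → ACG (Thr) — synonymous.
Synonymous: 2 of 4.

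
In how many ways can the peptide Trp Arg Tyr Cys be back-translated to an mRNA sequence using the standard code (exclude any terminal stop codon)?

Trp: 1 codon.
Arg: 6 codons.
Tyr: 2 codons.
Cys: 2 codons.
1 × 6 × 2 × 2 = 24.

24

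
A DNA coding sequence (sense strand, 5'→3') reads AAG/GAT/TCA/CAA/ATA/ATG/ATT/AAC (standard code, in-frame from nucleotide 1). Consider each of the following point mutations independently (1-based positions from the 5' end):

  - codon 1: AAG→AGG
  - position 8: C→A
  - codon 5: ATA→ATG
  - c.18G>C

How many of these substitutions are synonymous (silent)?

Codon 1: AAG (Lys) → AGG (Arg) — missense.
Codon 3: TCA (Ser) → TAA (Stop) — nonsense.
Codon 5: ATA (Ile) → ATG (Met) — missense.
Codon 6: ATG (Met) → ATC (Ile) — missense.
Synonymous: 0 of 4.

0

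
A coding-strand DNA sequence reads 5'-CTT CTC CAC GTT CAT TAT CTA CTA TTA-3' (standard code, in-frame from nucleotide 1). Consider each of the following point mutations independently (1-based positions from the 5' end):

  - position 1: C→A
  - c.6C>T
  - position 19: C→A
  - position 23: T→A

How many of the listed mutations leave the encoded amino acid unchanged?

1

Codon 1: CTT (Leu) → ATT (Ile) — missense.
Codon 2: CTC (Leu) → CTT (Leu) — synonymous.
Codon 7: CTA (Leu) → ATA (Ile) — missense.
Codon 8: CTA (Leu) → CAA (Gln) — missense.
Synonymous: 1 of 4.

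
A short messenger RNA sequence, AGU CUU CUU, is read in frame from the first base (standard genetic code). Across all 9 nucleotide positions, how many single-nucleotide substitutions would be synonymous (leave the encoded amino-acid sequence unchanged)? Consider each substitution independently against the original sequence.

Codon 1 (AGU, Ser): 1 synonymous substitution.
Codon 2 (CUU, Leu): 3 synonymous substitutions.
Codon 3 (CUU, Leu): 3 synonymous substitutions.
Total: 1 + 3 + 3 = 7.

7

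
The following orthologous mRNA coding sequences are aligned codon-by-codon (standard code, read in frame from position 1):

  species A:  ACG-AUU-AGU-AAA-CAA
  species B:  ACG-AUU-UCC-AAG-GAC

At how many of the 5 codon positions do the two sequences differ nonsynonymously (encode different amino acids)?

1

Codon 1: ACG Thr / ACG Thr — identical.
Codon 2: AUU Ile / AUU Ile — identical.
Codon 3: AGU Ser / UCC Ser — synonymous.
Codon 4: AAA Lys / AAG Lys — synonymous.
Codon 5: CAA Gln / GAC Asp — nonsynonymous.
Nonsynonymous differences: 1.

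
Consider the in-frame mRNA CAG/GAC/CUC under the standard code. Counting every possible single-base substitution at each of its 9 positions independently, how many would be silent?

5

Codon 1 (CAG, Gln): 1 synonymous substitution.
Codon 2 (GAC, Asp): 1 synonymous substitution.
Codon 3 (CUC, Leu): 3 synonymous substitutions.
Total: 1 + 1 + 3 = 5.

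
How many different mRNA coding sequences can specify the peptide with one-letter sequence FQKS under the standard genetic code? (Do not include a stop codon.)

48

Phe: 2 codons.
Gln: 2 codons.
Lys: 2 codons.
Ser: 6 codons.
2 × 2 × 2 × 6 = 48.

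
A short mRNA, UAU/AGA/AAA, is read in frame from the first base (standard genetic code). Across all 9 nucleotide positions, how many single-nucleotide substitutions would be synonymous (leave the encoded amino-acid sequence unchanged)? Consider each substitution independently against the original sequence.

4

Codon 1 (UAU, Tyr): 1 synonymous substitution.
Codon 2 (AGA, Arg): 2 synonymous substitutions.
Codon 3 (AAA, Lys): 1 synonymous substitution.
Total: 1 + 2 + 1 = 4.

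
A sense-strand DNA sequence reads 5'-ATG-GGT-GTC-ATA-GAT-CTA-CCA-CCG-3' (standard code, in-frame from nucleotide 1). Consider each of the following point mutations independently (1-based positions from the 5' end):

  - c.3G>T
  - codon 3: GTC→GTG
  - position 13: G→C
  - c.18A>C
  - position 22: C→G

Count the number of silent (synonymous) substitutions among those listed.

Codon 1: ATG (Met) → ATT (Ile) — missense.
Codon 3: GTC (Val) → GTG (Val) — synonymous.
Codon 5: GAT (Asp) → CAT (His) — missense.
Codon 6: CTA (Leu) → CTC (Leu) — synonymous.
Codon 8: CCG (Pro) → GCG (Ala) — missense.
Synonymous: 2 of 5.

2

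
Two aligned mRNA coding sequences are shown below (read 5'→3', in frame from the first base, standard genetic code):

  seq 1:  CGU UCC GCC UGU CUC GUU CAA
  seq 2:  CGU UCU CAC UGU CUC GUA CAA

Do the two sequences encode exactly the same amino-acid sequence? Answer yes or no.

Codon 1: CGU Arg / CGU Arg — identical.
Codon 2: UCC Ser / UCU Ser — synonymous.
Codon 3: GCC Ala / CAC His — nonsynonymous.
Codon 4: UGU Cys / UGU Cys — identical.
Codon 5: CUC Leu / CUC Leu — identical.
Codon 6: GUU Val / GUA Val — synonymous.
Codon 7: CAA Gln / CAA Gln — identical.
Nonsynonymous differences: 1 → different protein.

no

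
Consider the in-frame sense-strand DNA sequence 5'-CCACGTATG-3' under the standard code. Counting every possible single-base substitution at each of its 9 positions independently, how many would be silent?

Codon 1 (CCA, Pro): 3 synonymous substitutions.
Codon 2 (CGT, Arg): 3 synonymous substitutions.
Codon 3 (ATG, Met): 0 synonymous substitutions.
Total: 3 + 3 + 0 = 6.

6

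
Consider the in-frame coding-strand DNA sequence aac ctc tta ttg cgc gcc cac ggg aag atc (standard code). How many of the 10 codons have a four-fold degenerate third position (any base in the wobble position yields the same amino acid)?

4

Codon 1 AAC (Asn): third position 2-fold.
Codon 2 CTC (Leu): third position 4-fold.
Codon 3 TTA (Leu): third position 2-fold.
Codon 4 TTG (Leu): third position 2-fold.
Codon 5 CGC (Arg): third position 4-fold.
Codon 6 GCC (Ala): third position 4-fold.
Codon 7 CAC (His): third position 2-fold.
Codon 8 GGG (Gly): third position 4-fold.
Codon 9 AAG (Lys): third position 2-fold.
Codon 10 ATC (Ile): third position 3-fold.
Four-fold degenerate third positions: 4.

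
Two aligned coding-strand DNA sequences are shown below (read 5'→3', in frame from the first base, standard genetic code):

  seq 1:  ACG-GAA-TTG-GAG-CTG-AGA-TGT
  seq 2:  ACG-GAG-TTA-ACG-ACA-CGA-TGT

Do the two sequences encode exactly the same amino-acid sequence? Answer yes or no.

Codon 1: ACG Thr / ACG Thr — identical.
Codon 2: GAA Glu / GAG Glu — synonymous.
Codon 3: TTG Leu / TTA Leu — synonymous.
Codon 4: GAG Glu / ACG Thr — nonsynonymous.
Codon 5: CTG Leu / ACA Thr — nonsynonymous.
Codon 6: AGA Arg / CGA Arg — synonymous.
Codon 7: TGT Cys / TGT Cys — identical.
Nonsynonymous differences: 2 → different protein.

no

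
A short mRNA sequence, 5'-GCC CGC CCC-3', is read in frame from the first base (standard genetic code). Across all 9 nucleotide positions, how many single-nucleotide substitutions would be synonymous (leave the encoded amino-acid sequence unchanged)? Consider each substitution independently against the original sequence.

Codon 1 (GCC, Ala): 3 synonymous substitutions.
Codon 2 (CGC, Arg): 3 synonymous substitutions.
Codon 3 (CCC, Pro): 3 synonymous substitutions.
Total: 3 + 3 + 3 = 9.

9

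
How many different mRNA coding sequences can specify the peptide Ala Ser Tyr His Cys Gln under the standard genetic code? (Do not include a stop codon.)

384

Ala: 4 codons.
Ser: 6 codons.
Tyr: 2 codons.
His: 2 codons.
Cys: 2 codons.
Gln: 2 codons.
4 × 6 × 2 × 2 × 2 × 2 = 384.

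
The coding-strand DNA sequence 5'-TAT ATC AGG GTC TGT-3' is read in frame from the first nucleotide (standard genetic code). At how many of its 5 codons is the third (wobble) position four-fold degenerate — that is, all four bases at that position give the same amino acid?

Codon 1 TAT (Tyr): third position 2-fold.
Codon 2 ATC (Ile): third position 3-fold.
Codon 3 AGG (Arg): third position 2-fold.
Codon 4 GTC (Val): third position 4-fold.
Codon 5 TGT (Cys): third position 2-fold.
Four-fold degenerate third positions: 1.

1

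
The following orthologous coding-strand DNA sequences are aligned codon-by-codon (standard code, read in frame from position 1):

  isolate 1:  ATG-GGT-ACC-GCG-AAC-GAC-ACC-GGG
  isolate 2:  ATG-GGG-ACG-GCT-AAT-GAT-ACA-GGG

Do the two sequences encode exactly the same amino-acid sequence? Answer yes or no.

Codon 1: ATG Met / ATG Met — identical.
Codon 2: GGT Gly / GGG Gly — synonymous.
Codon 3: ACC Thr / ACG Thr — synonymous.
Codon 4: GCG Ala / GCT Ala — synonymous.
Codon 5: AAC Asn / AAT Asn — synonymous.
Codon 6: GAC Asp / GAT Asp — synonymous.
Codon 7: ACC Thr / ACA Thr — synonymous.
Codon 8: GGG Gly / GGG Gly — identical.
Nonsynonymous differences: 0 → same protein.

yes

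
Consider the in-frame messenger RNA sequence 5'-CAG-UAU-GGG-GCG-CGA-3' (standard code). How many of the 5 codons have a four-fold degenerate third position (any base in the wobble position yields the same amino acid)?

3

Codon 1 CAG (Gln): third position 2-fold.
Codon 2 UAU (Tyr): third position 2-fold.
Codon 3 GGG (Gly): third position 4-fold.
Codon 4 GCG (Ala): third position 4-fold.
Codon 5 CGA (Arg): third position 4-fold.
Four-fold degenerate third positions: 3.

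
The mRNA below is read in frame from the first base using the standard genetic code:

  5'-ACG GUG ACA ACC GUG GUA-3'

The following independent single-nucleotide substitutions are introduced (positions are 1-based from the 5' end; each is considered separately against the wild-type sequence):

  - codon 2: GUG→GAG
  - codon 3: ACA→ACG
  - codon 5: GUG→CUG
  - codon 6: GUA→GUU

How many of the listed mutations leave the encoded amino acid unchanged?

2

Codon 2: GUG (Val) → GAG (Glu) — missense.
Codon 3: ACA (Thr) → ACG (Thr) — synonymous.
Codon 5: GUG (Val) → CUG (Leu) — missense.
Codon 6: GUA (Val) → GUU (Val) — synonymous.
Synonymous: 2 of 4.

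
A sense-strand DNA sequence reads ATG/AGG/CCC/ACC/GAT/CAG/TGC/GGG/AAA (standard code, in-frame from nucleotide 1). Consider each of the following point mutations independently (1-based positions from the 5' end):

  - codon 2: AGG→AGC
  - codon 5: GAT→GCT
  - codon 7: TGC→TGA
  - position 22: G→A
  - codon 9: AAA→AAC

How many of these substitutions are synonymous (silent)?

Codon 2: AGG (Arg) → AGC (Ser) — missense.
Codon 5: GAT (Asp) → GCT (Ala) — missense.
Codon 7: TGC (Cys) → TGA (Stop) — nonsense.
Codon 8: GGG (Gly) → AGG (Arg) — missense.
Codon 9: AAA (Lys) → AAC (Asn) — missense.
Synonymous: 0 of 5.

0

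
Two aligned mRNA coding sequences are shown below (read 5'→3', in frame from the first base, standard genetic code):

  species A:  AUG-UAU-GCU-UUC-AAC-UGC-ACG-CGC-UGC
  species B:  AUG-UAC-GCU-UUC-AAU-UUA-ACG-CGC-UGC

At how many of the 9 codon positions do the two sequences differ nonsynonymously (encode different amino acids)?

Codon 1: AUG Met / AUG Met — identical.
Codon 2: UAU Tyr / UAC Tyr — synonymous.
Codon 3: GCU Ala / GCU Ala — identical.
Codon 4: UUC Phe / UUC Phe — identical.
Codon 5: AAC Asn / AAU Asn — synonymous.
Codon 6: UGC Cys / UUA Leu — nonsynonymous.
Codon 7: ACG Thr / ACG Thr — identical.
Codon 8: CGC Arg / CGC Arg — identical.
Codon 9: UGC Cys / UGC Cys — identical.
Nonsynonymous differences: 1.

1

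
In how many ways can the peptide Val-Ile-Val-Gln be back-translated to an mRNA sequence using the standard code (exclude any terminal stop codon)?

96

Val: 4 codons.
Ile: 3 codons.
Val: 4 codons.
Gln: 2 codons.
4 × 3 × 4 × 2 = 96.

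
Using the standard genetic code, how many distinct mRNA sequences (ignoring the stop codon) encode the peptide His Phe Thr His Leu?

His: 2 codons.
Phe: 2 codons.
Thr: 4 codons.
His: 2 codons.
Leu: 6 codons.
2 × 2 × 4 × 2 × 6 = 192.

192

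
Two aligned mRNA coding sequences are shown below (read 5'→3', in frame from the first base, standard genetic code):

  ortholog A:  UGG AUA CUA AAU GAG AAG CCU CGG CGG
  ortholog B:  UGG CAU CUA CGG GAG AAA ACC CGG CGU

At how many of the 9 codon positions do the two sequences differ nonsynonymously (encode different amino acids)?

Codon 1: UGG Trp / UGG Trp — identical.
Codon 2: AUA Ile / CAU His — nonsynonymous.
Codon 3: CUA Leu / CUA Leu — identical.
Codon 4: AAU Asn / CGG Arg — nonsynonymous.
Codon 5: GAG Glu / GAG Glu — identical.
Codon 6: AAG Lys / AAA Lys — synonymous.
Codon 7: CCU Pro / ACC Thr — nonsynonymous.
Codon 8: CGG Arg / CGG Arg — identical.
Codon 9: CGG Arg / CGU Arg — synonymous.
Nonsynonymous differences: 3.

3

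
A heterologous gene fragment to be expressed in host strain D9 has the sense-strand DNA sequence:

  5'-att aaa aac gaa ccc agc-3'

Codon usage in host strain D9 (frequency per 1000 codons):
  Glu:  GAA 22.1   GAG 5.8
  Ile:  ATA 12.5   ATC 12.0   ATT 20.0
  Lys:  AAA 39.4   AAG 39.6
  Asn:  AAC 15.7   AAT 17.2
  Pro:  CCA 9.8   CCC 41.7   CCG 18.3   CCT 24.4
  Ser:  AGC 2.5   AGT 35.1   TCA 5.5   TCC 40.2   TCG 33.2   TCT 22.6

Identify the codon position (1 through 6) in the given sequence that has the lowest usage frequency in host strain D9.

6

Codon 1 ATT (Ile): 20.0 per 1000.
Codon 2 AAA (Lys): 39.4 per 1000.
Codon 3 AAC (Asn): 15.7 per 1000.
Codon 4 GAA (Glu): 22.1 per 1000.
Codon 5 CCC (Pro): 41.7 per 1000.
Codon 6 AGC (Ser): 2.5 per 1000.
Lowest frequency is 2.5 at codon 6.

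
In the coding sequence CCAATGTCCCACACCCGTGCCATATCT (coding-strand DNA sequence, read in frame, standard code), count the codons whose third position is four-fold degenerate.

Codon 1 CCA (Pro): third position 4-fold.
Codon 2 ATG (Met): third position 1-fold.
Codon 3 TCC (Ser): third position 4-fold.
Codon 4 CAC (His): third position 2-fold.
Codon 5 ACC (Thr): third position 4-fold.
Codon 6 CGT (Arg): third position 4-fold.
Codon 7 GCC (Ala): third position 4-fold.
Codon 8 ATA (Ile): third position 3-fold.
Codon 9 TCT (Ser): third position 4-fold.
Four-fold degenerate third positions: 6.

6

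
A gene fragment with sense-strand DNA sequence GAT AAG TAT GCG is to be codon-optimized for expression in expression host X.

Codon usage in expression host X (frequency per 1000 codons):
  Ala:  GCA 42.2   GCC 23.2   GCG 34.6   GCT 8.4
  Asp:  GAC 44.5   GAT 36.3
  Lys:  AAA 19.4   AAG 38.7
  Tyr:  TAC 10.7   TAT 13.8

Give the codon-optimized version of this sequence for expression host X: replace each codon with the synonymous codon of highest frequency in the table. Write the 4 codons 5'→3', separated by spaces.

GAC AAG TAT GCA

Codon 1 (Asp): best is GAC at 44.5.
Codon 2 (Lys): best is AAG at 38.7.
Codon 3 (Tyr): best is TAT at 13.8.
Codon 4 (Ala): best is GCA at 42.2.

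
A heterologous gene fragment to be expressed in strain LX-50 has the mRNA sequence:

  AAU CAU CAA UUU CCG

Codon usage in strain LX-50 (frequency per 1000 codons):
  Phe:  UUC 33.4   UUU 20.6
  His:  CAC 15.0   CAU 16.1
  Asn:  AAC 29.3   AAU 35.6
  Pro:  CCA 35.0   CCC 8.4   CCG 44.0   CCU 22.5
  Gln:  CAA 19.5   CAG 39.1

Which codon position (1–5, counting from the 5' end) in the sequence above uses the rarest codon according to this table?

2

Codon 1 AAU (Asn): 35.6 per 1000.
Codon 2 CAU (His): 16.1 per 1000.
Codon 3 CAA (Gln): 19.5 per 1000.
Codon 4 UUU (Phe): 20.6 per 1000.
Codon 5 CCG (Pro): 44.0 per 1000.
Lowest frequency is 16.1 at codon 2.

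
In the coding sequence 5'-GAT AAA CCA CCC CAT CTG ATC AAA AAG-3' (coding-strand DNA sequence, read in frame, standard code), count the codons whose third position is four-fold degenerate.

3

Codon 1 GAT (Asp): third position 2-fold.
Codon 2 AAA (Lys): third position 2-fold.
Codon 3 CCA (Pro): third position 4-fold.
Codon 4 CCC (Pro): third position 4-fold.
Codon 5 CAT (His): third position 2-fold.
Codon 6 CTG (Leu): third position 4-fold.
Codon 7 ATC (Ile): third position 3-fold.
Codon 8 AAA (Lys): third position 2-fold.
Codon 9 AAG (Lys): third position 2-fold.
Four-fold degenerate third positions: 3.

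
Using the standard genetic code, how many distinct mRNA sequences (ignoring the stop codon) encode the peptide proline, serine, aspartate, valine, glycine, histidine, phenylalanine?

Pro: 4 codons.
Ser: 6 codons.
Asp: 2 codons.
Val: 4 codons.
Gly: 4 codons.
His: 2 codons.
Phe: 2 codons.
4 × 6 × 2 × 4 × 4 × 2 × 2 = 3072.

3072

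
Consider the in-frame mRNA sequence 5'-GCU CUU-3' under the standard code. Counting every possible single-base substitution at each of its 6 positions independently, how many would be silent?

Codon 1 (GCU, Ala): 3 synonymous substitutions.
Codon 2 (CUU, Leu): 3 synonymous substitutions.
Total: 3 + 3 = 6.

6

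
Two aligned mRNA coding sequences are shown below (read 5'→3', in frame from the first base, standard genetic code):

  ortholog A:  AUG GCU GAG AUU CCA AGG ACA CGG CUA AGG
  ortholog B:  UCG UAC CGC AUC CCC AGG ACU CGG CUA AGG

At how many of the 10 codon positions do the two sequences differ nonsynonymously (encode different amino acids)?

3

Codon 1: AUG Met / UCG Ser — nonsynonymous.
Codon 2: GCU Ala / UAC Tyr — nonsynonymous.
Codon 3: GAG Glu / CGC Arg — nonsynonymous.
Codon 4: AUU Ile / AUC Ile — synonymous.
Codon 5: CCA Pro / CCC Pro — synonymous.
Codon 6: AGG Arg / AGG Arg — identical.
Codon 7: ACA Thr / ACU Thr — synonymous.
Codon 8: CGG Arg / CGG Arg — identical.
Codon 9: CUA Leu / CUA Leu — identical.
Codon 10: AGG Arg / AGG Arg — identical.
Nonsynonymous differences: 3.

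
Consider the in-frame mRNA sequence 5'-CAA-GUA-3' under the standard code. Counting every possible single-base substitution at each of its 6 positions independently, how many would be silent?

Codon 1 (CAA, Gln): 1 synonymous substitution.
Codon 2 (GUA, Val): 3 synonymous substitutions.
Total: 1 + 3 = 4.

4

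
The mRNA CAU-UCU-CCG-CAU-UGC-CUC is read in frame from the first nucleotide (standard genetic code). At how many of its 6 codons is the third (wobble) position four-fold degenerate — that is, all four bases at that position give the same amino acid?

3

Codon 1 CAU (His): third position 2-fold.
Codon 2 UCU (Ser): third position 4-fold.
Codon 3 CCG (Pro): third position 4-fold.
Codon 4 CAU (His): third position 2-fold.
Codon 5 UGC (Cys): third position 2-fold.
Codon 6 CUC (Leu): third position 4-fold.
Four-fold degenerate third positions: 3.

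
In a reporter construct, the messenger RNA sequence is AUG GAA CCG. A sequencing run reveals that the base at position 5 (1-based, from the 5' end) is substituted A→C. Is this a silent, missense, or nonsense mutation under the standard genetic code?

Position 5 falls in codon 2: GAA → Glu.
After the substitution the codon is GCA → Ala.
Glu ≠ Ala, so this is a missense mutation.

missense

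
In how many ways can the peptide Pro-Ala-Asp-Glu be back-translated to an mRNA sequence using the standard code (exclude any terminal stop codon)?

64

Pro: 4 codons.
Ala: 4 codons.
Asp: 2 codons.
Glu: 2 codons.
4 × 4 × 2 × 2 = 64.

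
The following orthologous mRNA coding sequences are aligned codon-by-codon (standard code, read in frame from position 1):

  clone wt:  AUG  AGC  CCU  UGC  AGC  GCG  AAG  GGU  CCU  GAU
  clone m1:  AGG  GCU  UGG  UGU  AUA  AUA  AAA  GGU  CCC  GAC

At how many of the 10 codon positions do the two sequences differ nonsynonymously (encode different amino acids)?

5

Codon 1: AUG Met / AGG Arg — nonsynonymous.
Codon 2: AGC Ser / GCU Ala — nonsynonymous.
Codon 3: CCU Pro / UGG Trp — nonsynonymous.
Codon 4: UGC Cys / UGU Cys — synonymous.
Codon 5: AGC Ser / AUA Ile — nonsynonymous.
Codon 6: GCG Ala / AUA Ile — nonsynonymous.
Codon 7: AAG Lys / AAA Lys — synonymous.
Codon 8: GGU Gly / GGU Gly — identical.
Codon 9: CCU Pro / CCC Pro — synonymous.
Codon 10: GAU Asp / GAC Asp — synonymous.
Nonsynonymous differences: 5.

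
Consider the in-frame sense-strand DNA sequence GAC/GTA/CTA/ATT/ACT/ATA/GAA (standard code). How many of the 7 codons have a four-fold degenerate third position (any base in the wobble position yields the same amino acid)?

3

Codon 1 GAC (Asp): third position 2-fold.
Codon 2 GTA (Val): third position 4-fold.
Codon 3 CTA (Leu): third position 4-fold.
Codon 4 ATT (Ile): third position 3-fold.
Codon 5 ACT (Thr): third position 4-fold.
Codon 6 ATA (Ile): third position 3-fold.
Codon 7 GAA (Glu): third position 2-fold.
Four-fold degenerate third positions: 3.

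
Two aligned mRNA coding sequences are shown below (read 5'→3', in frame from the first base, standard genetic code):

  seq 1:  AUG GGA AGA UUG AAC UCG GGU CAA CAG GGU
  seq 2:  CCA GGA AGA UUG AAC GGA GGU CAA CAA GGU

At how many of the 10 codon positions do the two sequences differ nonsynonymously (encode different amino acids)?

Codon 1: AUG Met / CCA Pro — nonsynonymous.
Codon 2: GGA Gly / GGA Gly — identical.
Codon 3: AGA Arg / AGA Arg — identical.
Codon 4: UUG Leu / UUG Leu — identical.
Codon 5: AAC Asn / AAC Asn — identical.
Codon 6: UCG Ser / GGA Gly — nonsynonymous.
Codon 7: GGU Gly / GGU Gly — identical.
Codon 8: CAA Gln / CAA Gln — identical.
Codon 9: CAG Gln / CAA Gln — synonymous.
Codon 10: GGU Gly / GGU Gly — identical.
Nonsynonymous differences: 2.

2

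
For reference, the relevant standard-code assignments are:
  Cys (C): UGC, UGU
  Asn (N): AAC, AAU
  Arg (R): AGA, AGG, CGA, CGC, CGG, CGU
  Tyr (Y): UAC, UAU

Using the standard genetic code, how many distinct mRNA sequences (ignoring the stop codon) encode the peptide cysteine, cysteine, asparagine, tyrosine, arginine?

96

Cys: 2 codons.
Cys: 2 codons.
Asn: 2 codons.
Tyr: 2 codons.
Arg: 6 codons.
2 × 2 × 2 × 2 × 6 = 96.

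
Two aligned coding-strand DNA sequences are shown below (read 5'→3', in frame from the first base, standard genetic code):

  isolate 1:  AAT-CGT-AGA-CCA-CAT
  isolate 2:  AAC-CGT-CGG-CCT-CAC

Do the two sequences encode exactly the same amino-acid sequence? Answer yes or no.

yes

Codon 1: AAT Asn / AAC Asn — synonymous.
Codon 2: CGT Arg / CGT Arg — identical.
Codon 3: AGA Arg / CGG Arg — synonymous.
Codon 4: CCA Pro / CCT Pro — synonymous.
Codon 5: CAT His / CAC His — synonymous.
Nonsynonymous differences: 0 → same protein.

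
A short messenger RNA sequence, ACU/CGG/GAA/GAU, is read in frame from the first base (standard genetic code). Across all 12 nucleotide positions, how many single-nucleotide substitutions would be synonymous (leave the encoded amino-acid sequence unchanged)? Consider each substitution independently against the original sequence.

Codon 1 (ACU, Thr): 3 synonymous substitutions.
Codon 2 (CGG, Arg): 4 synonymous substitutions.
Codon 3 (GAA, Glu): 1 synonymous substitution.
Codon 4 (GAU, Asp): 1 synonymous substitution.
Total: 3 + 4 + 1 + 1 = 9.

9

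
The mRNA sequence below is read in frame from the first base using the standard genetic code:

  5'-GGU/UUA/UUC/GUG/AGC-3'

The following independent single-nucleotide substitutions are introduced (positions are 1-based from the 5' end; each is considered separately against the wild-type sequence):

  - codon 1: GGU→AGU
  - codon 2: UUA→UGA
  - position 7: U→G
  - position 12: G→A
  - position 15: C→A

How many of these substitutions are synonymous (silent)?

Codon 1: GGU (Gly) → AGU (Ser) — missense.
Codon 2: UUA (Leu) → UGA (Stop) — nonsense.
Codon 3: UUC (Phe) → GUC (Val) — missense.
Codon 4: GUG (Val) → GUA (Val) — synonymous.
Codon 5: AGC (Ser) → AGA (Arg) — missense.
Synonymous: 1 of 5.

1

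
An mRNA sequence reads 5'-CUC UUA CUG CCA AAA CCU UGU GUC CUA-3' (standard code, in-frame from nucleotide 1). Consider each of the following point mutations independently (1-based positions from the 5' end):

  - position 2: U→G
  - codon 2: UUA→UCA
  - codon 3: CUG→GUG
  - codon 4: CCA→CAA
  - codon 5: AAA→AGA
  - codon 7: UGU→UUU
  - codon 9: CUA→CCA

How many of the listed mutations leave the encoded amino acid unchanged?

0

Codon 1: CUC (Leu) → CGC (Arg) — missense.
Codon 2: UUA (Leu) → UCA (Ser) — missense.
Codon 3: CUG (Leu) → GUG (Val) — missense.
Codon 4: CCA (Pro) → CAA (Gln) — missense.
Codon 5: AAA (Lys) → AGA (Arg) — missense.
Codon 7: UGU (Cys) → UUU (Phe) — missense.
Codon 9: CUA (Leu) → CCA (Pro) — missense.
Synonymous: 0 of 7.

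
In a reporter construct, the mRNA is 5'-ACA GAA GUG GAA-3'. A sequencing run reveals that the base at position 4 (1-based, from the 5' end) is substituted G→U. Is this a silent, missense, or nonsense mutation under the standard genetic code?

Position 4 falls in codon 2: GAA → Glu.
After the substitution the codon is UAA → Stop.
The new codon is a stop codon, so this is a nonsense mutation.

nonsense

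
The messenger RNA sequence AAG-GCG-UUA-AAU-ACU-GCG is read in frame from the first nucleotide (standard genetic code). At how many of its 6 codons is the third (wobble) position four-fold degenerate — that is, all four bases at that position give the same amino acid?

3

Codon 1 AAG (Lys): third position 2-fold.
Codon 2 GCG (Ala): third position 4-fold.
Codon 3 UUA (Leu): third position 2-fold.
Codon 4 AAU (Asn): third position 2-fold.
Codon 5 ACU (Thr): third position 4-fold.
Codon 6 GCG (Ala): third position 4-fold.
Four-fold degenerate third positions: 3.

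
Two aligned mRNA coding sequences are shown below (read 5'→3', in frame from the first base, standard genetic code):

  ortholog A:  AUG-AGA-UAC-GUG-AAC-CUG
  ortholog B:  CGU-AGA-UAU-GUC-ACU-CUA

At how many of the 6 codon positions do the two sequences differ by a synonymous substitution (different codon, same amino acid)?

3

Codon 1: AUG Met / CGU Arg — nonsynonymous.
Codon 2: AGA Arg / AGA Arg — identical.
Codon 3: UAC Tyr / UAU Tyr — synonymous.
Codon 4: GUG Val / GUC Val — synonymous.
Codon 5: AAC Asn / ACU Thr — nonsynonymous.
Codon 6: CUG Leu / CUA Leu — synonymous.
Synonymous differences: 3.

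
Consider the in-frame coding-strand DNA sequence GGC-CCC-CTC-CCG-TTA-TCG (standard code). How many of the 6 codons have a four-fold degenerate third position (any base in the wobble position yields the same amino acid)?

Codon 1 GGC (Gly): third position 4-fold.
Codon 2 CCC (Pro): third position 4-fold.
Codon 3 CTC (Leu): third position 4-fold.
Codon 4 CCG (Pro): third position 4-fold.
Codon 5 TTA (Leu): third position 2-fold.
Codon 6 TCG (Ser): third position 4-fold.
Four-fold degenerate third positions: 5.

5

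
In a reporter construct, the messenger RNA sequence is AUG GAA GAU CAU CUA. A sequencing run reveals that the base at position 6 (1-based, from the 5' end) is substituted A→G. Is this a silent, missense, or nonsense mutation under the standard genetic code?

Position 6 falls in codon 2: GAA → Glu.
After the substitution the codon is GAG → Glu.
Both encode Glu, so the change is synonymous.

silent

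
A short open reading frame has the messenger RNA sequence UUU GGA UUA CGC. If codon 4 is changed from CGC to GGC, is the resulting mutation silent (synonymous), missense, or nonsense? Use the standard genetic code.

Position 10 falls in codon 4: CGC → Arg.
After the substitution the codon is GGC → Gly.
Arg ≠ Gly, so this is a missense mutation.

missense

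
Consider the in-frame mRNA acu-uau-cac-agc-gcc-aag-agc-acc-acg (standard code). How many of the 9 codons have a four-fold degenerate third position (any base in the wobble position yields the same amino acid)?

Codon 1 ACU (Thr): third position 4-fold.
Codon 2 UAU (Tyr): third position 2-fold.
Codon 3 CAC (His): third position 2-fold.
Codon 4 AGC (Ser): third position 2-fold.
Codon 5 GCC (Ala): third position 4-fold.
Codon 6 AAG (Lys): third position 2-fold.
Codon 7 AGC (Ser): third position 2-fold.
Codon 8 ACC (Thr): third position 4-fold.
Codon 9 ACG (Thr): third position 4-fold.
Four-fold degenerate third positions: 4.

4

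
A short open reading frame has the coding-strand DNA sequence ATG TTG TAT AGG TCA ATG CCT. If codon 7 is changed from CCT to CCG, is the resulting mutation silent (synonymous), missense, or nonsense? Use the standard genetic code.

Position 21 falls in codon 7: CCT → Pro.
After the substitution the codon is CCG → Pro.
Both encode Pro, so the change is synonymous.

silent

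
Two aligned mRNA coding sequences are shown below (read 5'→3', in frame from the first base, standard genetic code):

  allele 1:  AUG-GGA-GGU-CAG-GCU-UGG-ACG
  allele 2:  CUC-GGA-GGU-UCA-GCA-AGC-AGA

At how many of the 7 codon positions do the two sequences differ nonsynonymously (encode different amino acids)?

4

Codon 1: AUG Met / CUC Leu — nonsynonymous.
Codon 2: GGA Gly / GGA Gly — identical.
Codon 3: GGU Gly / GGU Gly — identical.
Codon 4: CAG Gln / UCA Ser — nonsynonymous.
Codon 5: GCU Ala / GCA Ala — synonymous.
Codon 6: UGG Trp / AGC Ser — nonsynonymous.
Codon 7: ACG Thr / AGA Arg — nonsynonymous.
Nonsynonymous differences: 4.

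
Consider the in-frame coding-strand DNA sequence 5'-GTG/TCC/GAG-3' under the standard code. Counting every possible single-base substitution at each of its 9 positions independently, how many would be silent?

Codon 1 (GTG, Val): 3 synonymous substitutions.
Codon 2 (TCC, Ser): 3 synonymous substitutions.
Codon 3 (GAG, Glu): 1 synonymous substitution.
Total: 3 + 3 + 1 = 7.

7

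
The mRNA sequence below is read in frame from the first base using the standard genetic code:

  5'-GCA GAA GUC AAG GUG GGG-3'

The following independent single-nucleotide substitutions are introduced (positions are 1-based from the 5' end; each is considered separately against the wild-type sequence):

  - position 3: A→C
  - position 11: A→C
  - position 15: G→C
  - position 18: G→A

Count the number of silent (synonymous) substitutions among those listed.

3

Codon 1: GCA (Ala) → GCC (Ala) — synonymous.
Codon 4: AAG (Lys) → ACG (Thr) — missense.
Codon 5: GUG (Val) → GUC (Val) — synonymous.
Codon 6: GGG (Gly) → GGA (Gly) — synonymous.
Synonymous: 3 of 4.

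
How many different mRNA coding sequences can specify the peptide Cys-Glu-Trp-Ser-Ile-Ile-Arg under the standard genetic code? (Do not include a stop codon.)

1296

Cys: 2 codons.
Glu: 2 codons.
Trp: 1 codon.
Ser: 6 codons.
Ile: 3 codons.
Ile: 3 codons.
Arg: 6 codons.
2 × 2 × 1 × 6 × 3 × 3 × 6 = 1296.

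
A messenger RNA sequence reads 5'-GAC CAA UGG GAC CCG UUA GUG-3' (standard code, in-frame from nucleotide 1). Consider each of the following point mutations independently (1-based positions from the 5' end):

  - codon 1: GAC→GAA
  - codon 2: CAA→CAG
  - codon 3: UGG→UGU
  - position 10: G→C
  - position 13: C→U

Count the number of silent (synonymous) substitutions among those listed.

1

Codon 1: GAC (Asp) → GAA (Glu) — missense.
Codon 2: CAA (Gln) → CAG (Gln) — synonymous.
Codon 3: UGG (Trp) → UGU (Cys) — missense.
Codon 4: GAC (Asp) → CAC (His) — missense.
Codon 5: CCG (Pro) → UCG (Ser) — missense.
Synonymous: 1 of 5.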